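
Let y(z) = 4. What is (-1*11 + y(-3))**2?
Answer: 49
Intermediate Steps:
(-1*11 + y(-3))**2 = (-1*11 + 4)**2 = (-11 + 4)**2 = (-7)**2 = 49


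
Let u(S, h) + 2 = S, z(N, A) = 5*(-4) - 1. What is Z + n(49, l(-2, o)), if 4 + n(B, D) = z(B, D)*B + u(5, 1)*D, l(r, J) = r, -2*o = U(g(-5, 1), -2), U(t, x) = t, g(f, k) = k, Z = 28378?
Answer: 27339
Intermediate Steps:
o = -1/2 (o = -1/2*1 = -1/2 ≈ -0.50000)
z(N, A) = -21 (z(N, A) = -20 - 1 = -21)
u(S, h) = -2 + S
n(B, D) = -4 - 21*B + 3*D (n(B, D) = -4 + (-21*B + (-2 + 5)*D) = -4 + (-21*B + 3*D) = -4 - 21*B + 3*D)
Z + n(49, l(-2, o)) = 28378 + (-4 - 21*49 + 3*(-2)) = 28378 + (-4 - 1029 - 6) = 28378 - 1039 = 27339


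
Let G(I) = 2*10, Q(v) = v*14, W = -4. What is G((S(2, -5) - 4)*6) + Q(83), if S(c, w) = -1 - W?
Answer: 1182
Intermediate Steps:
Q(v) = 14*v
S(c, w) = 3 (S(c, w) = -1 - 1*(-4) = -1 + 4 = 3)
G(I) = 20
G((S(2, -5) - 4)*6) + Q(83) = 20 + 14*83 = 20 + 1162 = 1182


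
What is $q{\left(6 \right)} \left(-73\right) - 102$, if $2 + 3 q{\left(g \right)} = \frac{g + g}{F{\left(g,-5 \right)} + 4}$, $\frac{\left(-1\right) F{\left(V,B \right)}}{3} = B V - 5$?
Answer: $- \frac{18316}{327} \approx -56.012$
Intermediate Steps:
$F{\left(V,B \right)} = 15 - 3 B V$ ($F{\left(V,B \right)} = - 3 \left(B V - 5\right) = - 3 \left(-5 + B V\right) = 15 - 3 B V$)
$q{\left(g \right)} = - \frac{2}{3} + \frac{2 g}{3 \left(19 + 15 g\right)}$ ($q{\left(g \right)} = - \frac{2}{3} + \frac{\left(g + g\right) \frac{1}{\left(15 - - 15 g\right) + 4}}{3} = - \frac{2}{3} + \frac{2 g \frac{1}{\left(15 + 15 g\right) + 4}}{3} = - \frac{2}{3} + \frac{2 g \frac{1}{19 + 15 g}}{3} = - \frac{2}{3} + \frac{2 g}{3 \left(19 + 15 g\right)}$)
$q{\left(6 \right)} \left(-73\right) - 102 = \frac{2 \left(-19 - 84\right)}{3 \left(19 + 15 \cdot 6\right)} \left(-73\right) - 102 = \frac{2 \left(-19 - 84\right)}{3 \left(19 + 90\right)} \left(-73\right) - 102 = \frac{2}{3} \cdot \frac{1}{109} \left(-103\right) \left(-73\right) - 102 = \left(- \frac{206}{327}\right) \left(-73\right) - 102 = \frac{15038}{327} - 102 = - \frac{18316}{327}$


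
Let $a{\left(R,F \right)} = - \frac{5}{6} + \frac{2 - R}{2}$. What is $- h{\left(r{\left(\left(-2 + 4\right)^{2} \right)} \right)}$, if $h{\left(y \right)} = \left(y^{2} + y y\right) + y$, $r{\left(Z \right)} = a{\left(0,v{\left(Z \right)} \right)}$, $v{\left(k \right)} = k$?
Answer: $- \frac{2}{9} \approx -0.22222$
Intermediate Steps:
$a{\left(R,F \right)} = \frac{1}{6} - \frac{R}{2}$ ($a{\left(R,F \right)} = \left(-5\right) \frac{1}{6} + \left(2 - R\right) \frac{1}{2} = - \frac{5}{6} - \left(-1 + \frac{R}{2}\right) = \frac{1}{6} - \frac{R}{2}$)
$r{\left(Z \right)} = \frac{1}{6}$ ($r{\left(Z \right)} = \frac{1}{6} - 0 = \frac{1}{6} + 0 = \frac{1}{6}$)
$h{\left(y \right)} = y + 2 y^{2}$ ($h{\left(y \right)} = \left(y^{2} + y^{2}\right) + y = 2 y^{2} + y = y + 2 y^{2}$)
$- h{\left(r{\left(\left(-2 + 4\right)^{2} \right)} \right)} = - \frac{1 + 2 \cdot \frac{1}{6}}{6} = - \frac{1 + \frac{1}{3}}{6} = - \frac{4}{6 \cdot 3} = \left(-1\right) \frac{2}{9} = - \frac{2}{9}$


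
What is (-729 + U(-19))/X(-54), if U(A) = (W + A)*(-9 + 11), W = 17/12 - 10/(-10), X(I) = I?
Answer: 4573/324 ≈ 14.114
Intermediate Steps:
W = 29/12 (W = 17*(1/12) - 10*(-⅒) = 17/12 + 1 = 29/12 ≈ 2.4167)
U(A) = 29/6 + 2*A (U(A) = (29/12 + A)*(-9 + 11) = (29/12 + A)*2 = 29/6 + 2*A)
(-729 + U(-19))/X(-54) = (-729 + (29/6 + 2*(-19)))/(-54) = (-729 + (29/6 - 38))*(-1/54) = (-729 - 199/6)*(-1/54) = -4573/6*(-1/54) = 4573/324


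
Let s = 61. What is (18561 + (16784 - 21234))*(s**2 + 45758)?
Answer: 698198169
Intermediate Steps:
(18561 + (16784 - 21234))*(s**2 + 45758) = (18561 + (16784 - 21234))*(61**2 + 45758) = (18561 - 4450)*(3721 + 45758) = 14111*49479 = 698198169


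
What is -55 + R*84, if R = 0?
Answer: -55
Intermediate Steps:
-55 + R*84 = -55 + 0*84 = -55 + 0 = -55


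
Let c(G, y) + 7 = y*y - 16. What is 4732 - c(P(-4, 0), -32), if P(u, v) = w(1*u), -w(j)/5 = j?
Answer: 3731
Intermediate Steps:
w(j) = -5*j
P(u, v) = -5*u
c(G, y) = -23 + y² (c(G, y) = -7 + (y*y - 16) = -7 + (y² - 16) = -7 + (-16 + y²) = -23 + y²)
4732 - c(P(-4, 0), -32) = 4732 - (-23 + (-32)²) = 4732 - (-23 + 1024) = 4732 - 1*1001 = 4732 - 1001 = 3731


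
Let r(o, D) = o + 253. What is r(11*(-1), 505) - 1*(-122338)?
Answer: 122580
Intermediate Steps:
r(o, D) = 253 + o
r(11*(-1), 505) - 1*(-122338) = (253 + 11*(-1)) - 1*(-122338) = (253 - 11) + 122338 = 242 + 122338 = 122580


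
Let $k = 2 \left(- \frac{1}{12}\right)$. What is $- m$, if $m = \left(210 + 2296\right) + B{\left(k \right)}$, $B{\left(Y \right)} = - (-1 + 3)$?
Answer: $-2504$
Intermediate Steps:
$k = - \frac{1}{6}$ ($k = 2 \left(\left(-1\right) \frac{1}{12}\right) = 2 \left(- \frac{1}{12}\right) = - \frac{1}{6} \approx -0.16667$)
$B{\left(Y \right)} = -2$ ($B{\left(Y \right)} = \left(-1\right) 2 = -2$)
$m = 2504$ ($m = \left(210 + 2296\right) - 2 = 2506 - 2 = 2504$)
$- m = \left(-1\right) 2504 = -2504$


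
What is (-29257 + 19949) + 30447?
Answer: 21139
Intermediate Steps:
(-29257 + 19949) + 30447 = -9308 + 30447 = 21139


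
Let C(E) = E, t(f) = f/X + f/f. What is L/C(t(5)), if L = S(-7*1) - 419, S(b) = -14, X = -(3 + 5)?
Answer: -3464/3 ≈ -1154.7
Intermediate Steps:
X = -8 (X = -1*8 = -8)
t(f) = 1 - f/8 (t(f) = f/(-8) + f/f = f*(-⅛) + 1 = -f/8 + 1 = 1 - f/8)
L = -433 (L = -14 - 419 = -433)
L/C(t(5)) = -433/(1 - ⅛*5) = -433/(1 - 5/8) = -433/3/8 = -433*8/3 = -3464/3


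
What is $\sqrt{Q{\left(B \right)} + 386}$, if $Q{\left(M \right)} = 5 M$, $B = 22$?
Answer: $4 \sqrt{31} \approx 22.271$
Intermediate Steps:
$\sqrt{Q{\left(B \right)} + 386} = \sqrt{5 \cdot 22 + 386} = \sqrt{110 + 386} = \sqrt{496} = 4 \sqrt{31}$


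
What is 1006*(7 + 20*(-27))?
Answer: -536198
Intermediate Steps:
1006*(7 + 20*(-27)) = 1006*(7 - 540) = 1006*(-533) = -536198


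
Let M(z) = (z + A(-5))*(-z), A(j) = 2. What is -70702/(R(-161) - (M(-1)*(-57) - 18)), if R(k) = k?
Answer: 35351/43 ≈ 822.12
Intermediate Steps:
M(z) = -z*(2 + z) (M(z) = (z + 2)*(-z) = (2 + z)*(-z) = -z*(2 + z))
-70702/(R(-161) - (M(-1)*(-57) - 18)) = -70702/(-161 - (-1*(-1)*(2 - 1)*(-57) - 18)) = -70702/(-161 - (-1*(-1)*1*(-57) - 18)) = -70702/(-161 - (1*(-57) - 18)) = -70702/(-161 - (-57 - 18)) = -70702/(-161 - 1*(-75)) = -70702/(-161 + 75) = -70702/(-86) = -70702*(-1/86) = 35351/43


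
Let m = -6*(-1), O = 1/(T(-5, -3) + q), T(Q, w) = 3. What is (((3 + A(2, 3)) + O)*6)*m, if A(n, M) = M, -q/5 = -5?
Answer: 1521/7 ≈ 217.29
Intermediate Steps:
q = 25 (q = -5*(-5) = 25)
O = 1/28 (O = 1/(3 + 25) = 1/28 ≈ 0.035714)
m = 6
(((3 + A(2, 3)) + O)*6)*m = (((3 + 3) + 1/28)*6)*6 = ((6 + 1/28)*6)*6 = ((169/28)*6)*6 = (507/14)*6 = 1521/7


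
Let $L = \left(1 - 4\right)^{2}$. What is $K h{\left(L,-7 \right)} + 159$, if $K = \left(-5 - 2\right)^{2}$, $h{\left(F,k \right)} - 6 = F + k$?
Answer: $551$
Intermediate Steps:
$L = 9$ ($L = \left(-3\right)^{2} = 9$)
$h{\left(F,k \right)} = 6 + F + k$ ($h{\left(F,k \right)} = 6 + \left(F + k\right) = 6 + F + k$)
$K = 49$ ($K = \left(-7\right)^{2} = 49$)
$K h{\left(L,-7 \right)} + 159 = 49 \left(6 + 9 - 7\right) + 159 = 49 \cdot 8 + 159 = 392 + 159 = 551$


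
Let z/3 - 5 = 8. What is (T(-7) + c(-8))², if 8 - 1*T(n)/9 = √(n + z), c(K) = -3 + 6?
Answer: 8217 - 5400*√2 ≈ 580.25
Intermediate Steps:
z = 39 (z = 15 + 3*8 = 15 + 24 = 39)
c(K) = 3
T(n) = 72 - 9*√(39 + n) (T(n) = 72 - 9*√(n + 39) = 72 - 9*√(39 + n))
(T(-7) + c(-8))² = ((72 - 9*√(39 - 7)) + 3)² = ((72 - 36*√2) + 3)² = (75 - 36*√2)²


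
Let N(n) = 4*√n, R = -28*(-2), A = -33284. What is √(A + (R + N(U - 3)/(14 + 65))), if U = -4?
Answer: 2*√(-51843987 + 79*I*√7)/79 ≈ 0.00036745 + 182.29*I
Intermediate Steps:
R = 56
√(A + (R + N(U - 3)/(14 + 65))) = √(-33284 + (56 + (4*√(-4 - 3))/(14 + 65))) = √(-33284 + (56 + (4*√(-7))/79)) = √(-33284 + (56 + (4*(I*√7))*(1/79))) = √(-33284 + (56 + (4*I*√7)*(1/79))) = √(-33284 + (56 + 4*I*√7/79)) = √(-33228 + 4*I*√7/79)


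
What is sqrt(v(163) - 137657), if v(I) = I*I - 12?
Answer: 10*I*sqrt(1111) ≈ 333.32*I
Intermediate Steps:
v(I) = -12 + I**2 (v(I) = I**2 - 12 = -12 + I**2)
sqrt(v(163) - 137657) = sqrt((-12 + 163**2) - 137657) = sqrt((-12 + 26569) - 137657) = sqrt(26557 - 137657) = sqrt(-111100) = 10*I*sqrt(1111)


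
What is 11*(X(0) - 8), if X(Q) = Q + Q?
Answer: -88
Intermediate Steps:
X(Q) = 2*Q
11*(X(0) - 8) = 11*(2*0 - 8) = 11*(0 - 8) = 11*(-8) = -88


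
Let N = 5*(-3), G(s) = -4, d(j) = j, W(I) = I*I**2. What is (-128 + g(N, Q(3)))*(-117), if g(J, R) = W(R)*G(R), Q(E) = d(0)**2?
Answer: 14976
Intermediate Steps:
W(I) = I**3
Q(E) = 0 (Q(E) = 0**2 = 0)
N = -15
g(J, R) = -4*R**3 (g(J, R) = R**3*(-4) = -4*R**3)
(-128 + g(N, Q(3)))*(-117) = (-128 - 4*0**3)*(-117) = (-128 - 4*0)*(-117) = (-128 + 0)*(-117) = -128*(-117) = 14976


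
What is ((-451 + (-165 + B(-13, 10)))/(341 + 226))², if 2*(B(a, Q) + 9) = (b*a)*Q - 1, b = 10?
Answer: 6507601/1285956 ≈ 5.0605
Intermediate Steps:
B(a, Q) = -19/2 + 5*Q*a (B(a, Q) = -9 + ((10*a)*Q - 1)/2 = -9 + (10*Q*a - 1)/2 = -9 + (-1 + 10*Q*a)/2 = -9 + (-½ + 5*Q*a) = -19/2 + 5*Q*a)
((-451 + (-165 + B(-13, 10)))/(341 + 226))² = ((-451 + (-165 + (-19/2 + 5*10*(-13))))/(341 + 226))² = ((-451 + (-165 + (-19/2 - 650)))/567)² = ((-451 + (-165 - 1319/2))*(1/567))² = ((-451 - 1649/2)*(1/567))² = (-2551/2*1/567)² = (-2551/1134)² = 6507601/1285956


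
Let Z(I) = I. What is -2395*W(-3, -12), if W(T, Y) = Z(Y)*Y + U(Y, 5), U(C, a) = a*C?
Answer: -201180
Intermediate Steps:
U(C, a) = C*a
W(T, Y) = Y² + 5*Y (W(T, Y) = Y*Y + Y*5 = Y² + 5*Y)
-2395*W(-3, -12) = -(-28740)*(5 - 12) = -(-28740)*(-7) = -2395*84 = -201180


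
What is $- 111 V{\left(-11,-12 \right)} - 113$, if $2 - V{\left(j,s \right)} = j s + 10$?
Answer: $15427$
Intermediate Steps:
$V{\left(j,s \right)} = -8 - j s$ ($V{\left(j,s \right)} = 2 - \left(j s + 10\right) = 2 - \left(10 + j s\right) = -8 - j s$)
$- 111 V{\left(-11,-12 \right)} - 113 = - 111 \left(-8 - \left(-11\right) \left(-12\right)\right) - 113 = - 111 \left(-8 - 132\right) - 113 = \left(-111\right) \left(-140\right) - 113 = 15540 - 113 = 15427$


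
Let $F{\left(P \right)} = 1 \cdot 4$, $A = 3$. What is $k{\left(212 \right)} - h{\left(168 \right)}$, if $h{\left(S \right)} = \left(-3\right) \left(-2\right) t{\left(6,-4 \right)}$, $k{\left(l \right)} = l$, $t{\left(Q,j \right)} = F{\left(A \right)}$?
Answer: $188$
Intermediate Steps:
$F{\left(P \right)} = 4$
$t{\left(Q,j \right)} = 4$
$h{\left(S \right)} = 24$ ($h{\left(S \right)} = \left(-3\right) \left(-2\right) 4 = 6 \cdot 4 = 24$)
$k{\left(212 \right)} - h{\left(168 \right)} = 212 - 24 = 188$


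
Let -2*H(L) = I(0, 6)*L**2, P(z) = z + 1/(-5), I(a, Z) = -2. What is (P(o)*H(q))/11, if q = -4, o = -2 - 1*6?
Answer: -656/55 ≈ -11.927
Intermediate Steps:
o = -8 (o = -2 - 6 = -8)
P(z) = -1/5 + z (P(z) = z - 1/5 = -1/5 + z)
H(L) = L**2 (H(L) = -(-1)*L**2 = L**2)
(P(o)*H(q))/11 = ((-1/5 - 8)*(-4)**2)/11 = -41/5*16*(1/11) = -656/5*1/11 = -656/55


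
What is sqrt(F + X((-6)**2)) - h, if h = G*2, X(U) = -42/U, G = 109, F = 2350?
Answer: -218 + sqrt(84558)/6 ≈ -169.54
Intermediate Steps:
h = 218 (h = 109*2 = 218)
sqrt(F + X((-6)**2)) - h = sqrt(2350 - 42/((-6)**2)) - 1*218 = sqrt(2350 - 42/36) - 218 = sqrt(2350 - 42*1/36) - 218 = sqrt(2350 - 7/6) - 218 = sqrt(14093/6) - 218 = sqrt(84558)/6 - 218 = -218 + sqrt(84558)/6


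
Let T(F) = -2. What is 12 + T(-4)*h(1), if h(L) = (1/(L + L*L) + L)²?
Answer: 15/2 ≈ 7.5000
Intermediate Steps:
h(L) = (L + 1/(L + L²))² (h(L) = (1/(L + L²) + L)² = (L + 1/(L + L²))²)
12 + T(-4)*h(1) = 12 - 2*(1 + 1² + 1³)²/(1²*(1 + 1)²) = 12 - 2*(1 + 1 + 1)²/2² = 12 - 2*3²/4 = 12 - 2*9/4 = 12 - 9/2 = 15/2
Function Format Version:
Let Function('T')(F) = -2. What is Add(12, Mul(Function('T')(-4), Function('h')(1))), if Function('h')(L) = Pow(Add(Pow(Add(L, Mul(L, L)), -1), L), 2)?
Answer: Rational(15, 2) ≈ 7.5000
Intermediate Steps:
Function('h')(L) = Pow(Add(L, Pow(Add(L, Pow(L, 2)), -1)), 2) (Function('h')(L) = Pow(Add(Pow(Add(L, Pow(L, 2)), -1), L), 2) = Pow(Add(L, Pow(Add(L, Pow(L, 2)), -1)), 2))
Add(12, Mul(Function('T')(-4), Function('h')(1))) = Add(12, Mul(-2, Mul(Pow(1, -2), Pow(Add(1, 1), -2), Pow(Add(1, Pow(1, 2), Pow(1, 3)), 2)))) = Add(12, Mul(-2, Mul(1, Pow(2, -2), Pow(Add(1, 1, 1), 2)))) = Add(12, Mul(-2, Mul(1, Rational(1, 4), Pow(3, 2)))) = Add(12, Mul(-2, Mul(1, Rational(1, 4), 9))) = Add(12, Mul(-2, Rational(9, 4))) = Add(12, Rational(-9, 2)) = Rational(15, 2)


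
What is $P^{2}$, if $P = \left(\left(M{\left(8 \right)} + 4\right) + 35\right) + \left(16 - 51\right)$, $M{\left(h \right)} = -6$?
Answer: $4$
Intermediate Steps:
$P = -2$ ($P = \left(\left(-6 + 4\right) + 35\right) + \left(16 - 51\right) = \left(-2 + 35\right) - 35 = 33 - 35 = -2$)
$P^{2} = \left(-2\right)^{2} = 4$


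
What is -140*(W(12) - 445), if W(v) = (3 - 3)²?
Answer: 62300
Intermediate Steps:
W(v) = 0 (W(v) = 0² = 0)
-140*(W(12) - 445) = -140*(0 - 445) = -140*(-445) = 62300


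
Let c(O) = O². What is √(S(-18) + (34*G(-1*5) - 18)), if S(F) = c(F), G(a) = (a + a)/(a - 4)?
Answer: √3094/3 ≈ 18.541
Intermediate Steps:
G(a) = 2*a/(-4 + a) (G(a) = (2*a)/(-4 + a) = 2*a/(-4 + a))
S(F) = F²
√(S(-18) + (34*G(-1*5) - 18)) = √((-18)² + (34*(2*(-1*5)/(-4 - 1*5)) - 18)) = √(324 + (34*(2*(-5)/(-4 - 5)) - 18)) = √(324 + (34*(2*(-5)/(-9)) - 18)) = √(324 + (34*(2*(-5)*(-⅑)) - 18)) = √(324 + (34*(10/9) - 18)) = √(324 + (340/9 - 18)) = √(324 + 178/9) = √(3094/9) = √3094/3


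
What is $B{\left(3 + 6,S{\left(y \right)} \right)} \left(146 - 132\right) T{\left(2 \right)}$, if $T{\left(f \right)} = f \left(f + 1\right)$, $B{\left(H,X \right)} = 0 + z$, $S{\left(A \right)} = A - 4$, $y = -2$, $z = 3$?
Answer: $252$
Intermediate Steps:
$S{\left(A \right)} = -4 + A$
$B{\left(H,X \right)} = 3$ ($B{\left(H,X \right)} = 0 + 3 = 3$)
$T{\left(f \right)} = f \left(1 + f\right)$
$B{\left(3 + 6,S{\left(y \right)} \right)} \left(146 - 132\right) T{\left(2 \right)} = 3 \left(146 - 132\right) 2 \left(1 + 2\right) = 3 \cdot 14 \cdot 2 \cdot 3 = 42 \cdot 6 = 252$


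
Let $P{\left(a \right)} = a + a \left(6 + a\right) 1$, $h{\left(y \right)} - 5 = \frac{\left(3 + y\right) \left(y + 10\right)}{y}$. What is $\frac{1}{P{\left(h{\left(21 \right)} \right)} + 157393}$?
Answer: $\frac{49}{7806213} \approx 6.277 \cdot 10^{-6}$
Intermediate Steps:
$h{\left(y \right)} = 5 + \frac{\left(3 + y\right) \left(10 + y\right)}{y}$ ($h{\left(y \right)} = 5 + \frac{\left(3 + y\right) \left(y + 10\right)}{y} = 5 + \frac{\left(3 + y\right) \left(10 + y\right)}{y}$)
$P{\left(a \right)} = a + a \left(6 + a\right)$
$\frac{1}{P{\left(h{\left(21 \right)} \right)} + 157393} = \frac{1}{\left(18 + 21 + \frac{30}{21}\right) \left(7 + \left(18 + 21 + \frac{30}{21}\right)\right) + 157393} = \frac{1}{\left(18 + 21 + 30 \cdot \frac{1}{21}\right) \left(7 + \left(18 + 21 + 30 \cdot \frac{1}{21}\right)\right) + 157393} = \frac{1}{\left(18 + 21 + \frac{10}{7}\right) \left(7 + \left(18 + 21 + \frac{10}{7}\right)\right) + 157393} = \frac{1}{\frac{283 \left(7 + \frac{283}{7}\right)}{7} + 157393} = \frac{1}{\frac{283}{7} \cdot \frac{332}{7} + 157393} = \frac{1}{\frac{93956}{49} + 157393} = \frac{1}{\frac{7806213}{49}} = \frac{49}{7806213}$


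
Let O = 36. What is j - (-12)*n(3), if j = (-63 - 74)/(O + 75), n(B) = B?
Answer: 3859/111 ≈ 34.766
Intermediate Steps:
j = -137/111 (j = (-63 - 74)/(36 + 75) = -137/111 ≈ -1.2342)
j - (-12)*n(3) = -137/111 - (-12)*3 = -137/111 - 1*(-36) = -137/111 + 36 = 3859/111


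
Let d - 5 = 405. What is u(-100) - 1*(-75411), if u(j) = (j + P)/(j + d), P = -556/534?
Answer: 3120870746/41385 ≈ 75411.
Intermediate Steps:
d = 410 (d = 5 + 405 = 410)
P = -278/267 (P = -556*1/534 = -278/267 ≈ -1.0412)
u(j) = (-278/267 + j)/(410 + j) (u(j) = (j - 278/267)/(j + 410) = (-278/267 + j)/(410 + j))
u(-100) - 1*(-75411) = (-278/267 - 100)/(410 - 100) - 1*(-75411) = -26978/267/310 + 75411 = (1/310)*(-26978/267) + 75411 = -13489/41385 + 75411 = 3120870746/41385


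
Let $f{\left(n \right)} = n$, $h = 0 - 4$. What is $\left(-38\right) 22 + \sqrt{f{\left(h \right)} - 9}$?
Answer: $-836 + i \sqrt{13} \approx -836.0 + 3.6056 i$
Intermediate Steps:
$h = -4$
$\left(-38\right) 22 + \sqrt{f{\left(h \right)} - 9} = \left(-38\right) 22 + \sqrt{-4 - 9} = -836 + \sqrt{-13} = -836 + i \sqrt{13}$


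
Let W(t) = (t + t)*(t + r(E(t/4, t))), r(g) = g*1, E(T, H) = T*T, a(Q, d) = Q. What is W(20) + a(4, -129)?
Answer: 1804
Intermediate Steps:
E(T, H) = T²
r(g) = g
W(t) = 2*t*(t + t²/16) (W(t) = (t + t)*(t + (t/4)²) = (2*t)*(t + (t*(¼))²) = (2*t)*(t + (t/4)²) = (2*t)*(t + t²/16) = 2*t*(t + t²/16))
W(20) + a(4, -129) = (⅛)*20²*(16 + 20) + 4 = (⅛)*400*36 + 4 = 1800 + 4 = 1804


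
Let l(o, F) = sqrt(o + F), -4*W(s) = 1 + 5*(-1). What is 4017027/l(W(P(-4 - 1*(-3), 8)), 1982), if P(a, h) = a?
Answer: 1339009*sqrt(1983)/661 ≈ 90208.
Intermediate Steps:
W(s) = 1 (W(s) = -(1 + 5*(-1))/4 = -(1 - 5)/4 = -1/4*(-4) = 1)
l(o, F) = sqrt(F + o)
4017027/l(W(P(-4 - 1*(-3), 8)), 1982) = 4017027/(sqrt(1982 + 1)) = 4017027/(sqrt(1983)) = 4017027*(sqrt(1983)/1983) = 1339009*sqrt(1983)/661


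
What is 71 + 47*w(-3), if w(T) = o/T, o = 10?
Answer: -257/3 ≈ -85.667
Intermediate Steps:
w(T) = 10/T
71 + 47*w(-3) = 71 + 47*(10/(-3)) = 71 + 47*(10*(-⅓)) = 71 + 47*(-10/3) = 71 - 470/3 = -257/3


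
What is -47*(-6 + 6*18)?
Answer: -4794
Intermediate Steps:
-47*(-6 + 6*18) = -47*(-6 + 108) = -47*102 = -4794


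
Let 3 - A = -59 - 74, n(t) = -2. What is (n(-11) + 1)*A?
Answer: -136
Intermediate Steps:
A = 136 (A = 3 - (-59 - 74) = 3 - 1*(-133) = 3 + 133 = 136)
(n(-11) + 1)*A = (-2 + 1)*136 = -1*136 = -136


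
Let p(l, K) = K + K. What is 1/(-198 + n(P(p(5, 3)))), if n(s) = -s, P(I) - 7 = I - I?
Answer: -1/205 ≈ -0.0048781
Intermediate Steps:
p(l, K) = 2*K
P(I) = 7 (P(I) = 7 + (I - I) = 7 + 0 = 7)
1/(-198 + n(P(p(5, 3)))) = 1/(-198 - 1*7) = 1/(-198 - 7) = 1/(-205) = -1/205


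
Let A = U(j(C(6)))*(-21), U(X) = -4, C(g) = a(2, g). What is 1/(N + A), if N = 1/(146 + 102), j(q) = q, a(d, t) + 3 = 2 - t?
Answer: 248/20833 ≈ 0.011904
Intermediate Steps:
a(d, t) = -1 - t (a(d, t) = -3 + (2 - t) = -1 - t)
C(g) = -1 - g
N = 1/248 ≈ 0.0040323
A = 84 (A = -4*(-21) = 84)
1/(N + A) = 1/(1/248 + 84) = 1/(20833/248) = 248/20833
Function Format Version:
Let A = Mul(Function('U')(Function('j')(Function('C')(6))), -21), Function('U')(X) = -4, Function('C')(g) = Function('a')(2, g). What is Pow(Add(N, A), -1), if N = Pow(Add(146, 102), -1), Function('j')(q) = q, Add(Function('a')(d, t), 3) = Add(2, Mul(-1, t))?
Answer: Rational(248, 20833) ≈ 0.011904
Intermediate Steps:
Function('a')(d, t) = Add(-1, Mul(-1, t)) (Function('a')(d, t) = Add(-3, Add(2, Mul(-1, t))) = Add(-1, Mul(-1, t)))
Function('C')(g) = Add(-1, Mul(-1, g))
N = Rational(1, 248) (N = Pow(248, -1) = Rational(1, 248) ≈ 0.0040323)
A = 84 (A = Mul(-4, -21) = 84)
Pow(Add(N, A), -1) = Pow(Add(Rational(1, 248), 84), -1) = Pow(Rational(20833, 248), -1) = Rational(248, 20833)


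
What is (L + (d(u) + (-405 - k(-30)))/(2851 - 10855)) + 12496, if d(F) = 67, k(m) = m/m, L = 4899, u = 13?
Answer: 46409973/2668 ≈ 17395.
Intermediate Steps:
k(m) = 1
(L + (d(u) + (-405 - k(-30)))/(2851 - 10855)) + 12496 = (4899 + (67 + (-405 - 1*1))/(2851 - 10855)) + 12496 = (4899 + (67 + (-405 - 1))/(-8004)) + 12496 = (4899 + (67 - 406)*(-1/8004)) + 12496 = (4899 - 339*(-1/8004)) + 12496 = (4899 + 113/2668) + 12496 = 13070645/2668 + 12496 = 46409973/2668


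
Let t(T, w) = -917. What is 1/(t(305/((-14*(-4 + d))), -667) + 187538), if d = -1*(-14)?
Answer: 1/186621 ≈ 5.3585e-6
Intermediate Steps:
d = 14
1/(t(305/((-14*(-4 + d))), -667) + 187538) = 1/(-917 + 187538) = 1/186621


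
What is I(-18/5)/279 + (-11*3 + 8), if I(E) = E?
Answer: -3877/155 ≈ -25.013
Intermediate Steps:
I(-18/5)/279 + (-11*3 + 8) = -18/5/279 + (-11*3 + 8) = -18*⅕*(1/279) + (-33 + 8) = -18/5*1/279 - 25 = -2/155 - 25 = -3877/155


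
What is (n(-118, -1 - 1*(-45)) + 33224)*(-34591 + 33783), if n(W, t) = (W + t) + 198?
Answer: -26945184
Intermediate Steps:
n(W, t) = 198 + W + t
(n(-118, -1 - 1*(-45)) + 33224)*(-34591 + 33783) = ((198 - 118 + (-1 - 1*(-45))) + 33224)*(-34591 + 33783) = ((198 - 118 + (-1 + 45)) + 33224)*(-808) = ((198 - 118 + 44) + 33224)*(-808) = (124 + 33224)*(-808) = 33348*(-808) = -26945184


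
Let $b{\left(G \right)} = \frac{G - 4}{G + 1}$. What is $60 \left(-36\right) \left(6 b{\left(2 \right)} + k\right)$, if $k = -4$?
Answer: $17280$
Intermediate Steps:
$b{\left(G \right)} = \frac{-4 + G}{1 + G}$
$60 \left(-36\right) \left(6 b{\left(2 \right)} + k\right) = 60 \left(-36\right) \left(6 \frac{-4 + 2}{1 + 2} - 4\right) = - 2160 \left(6 \cdot \frac{1}{3} \left(-2\right) - 4\right) = - 2160 \left(6 \left(- \frac{2}{3}\right) - 4\right) = - 2160 \left(-4 - 4\right) = \left(-2160\right) \left(-8\right) = 17280$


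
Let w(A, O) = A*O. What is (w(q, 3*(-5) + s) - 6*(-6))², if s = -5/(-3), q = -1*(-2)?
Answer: 784/9 ≈ 87.111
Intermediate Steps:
q = 2
s = 5/3 (s = -5*(-⅓) = 5/3 ≈ 1.6667)
(w(q, 3*(-5) + s) - 6*(-6))² = (2*(3*(-5) + 5/3) - 6*(-6))² = (2*(-15 + 5/3) + 36)² = (2*(-40/3) + 36)² = (-80/3 + 36)² = (28/3)² = 784/9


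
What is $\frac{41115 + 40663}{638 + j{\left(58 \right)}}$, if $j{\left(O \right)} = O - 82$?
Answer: $\frac{40889}{307} \approx 133.19$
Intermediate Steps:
$j{\left(O \right)} = -82 + O$
$\frac{41115 + 40663}{638 + j{\left(58 \right)}} = \frac{41115 + 40663}{638 + \left(-82 + 58\right)} = \frac{81778}{638 - 24} = \frac{81778}{614} = 81778 \cdot \frac{1}{614} = \frac{40889}{307}$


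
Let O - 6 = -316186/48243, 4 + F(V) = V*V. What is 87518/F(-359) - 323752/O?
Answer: 19354829506669/33121389 ≈ 5.8436e+5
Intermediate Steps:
F(V) = -4 + V**2 (F(V) = -4 + V*V = -4 + V**2)
O = -2056/3711 (O = 6 - 316186/48243 = 6 - 316186*1/48243 = 6 - 24322/3711 = -2056/3711 ≈ -0.55403)
87518/F(-359) - 323752/O = 87518/(-4 + (-359)**2) - 323752/(-2056/3711) = 87518/(-4 + 128881) - 323752*(-3711/2056) = 87518/128877 + 150180459/257 = 19354829506669/33121389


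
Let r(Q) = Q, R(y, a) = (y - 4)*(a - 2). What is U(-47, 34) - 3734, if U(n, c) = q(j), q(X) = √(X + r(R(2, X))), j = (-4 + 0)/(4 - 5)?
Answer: -3734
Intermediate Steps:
R(y, a) = (-4 + y)*(-2 + a)
j = 4 (j = -4/(-1) = -4*(-1) = 4)
q(X) = √(4 - X) (q(X) = √(X + (8 - 4*X - 2*2 + X*2)) = √(X + (8 - 4*X - 4 + 2*X)) = √(X + (4 - 2*X)) = √(4 - X))
U(n, c) = 0 (U(n, c) = √(4 - 1*4) = √(4 - 4) = √0 = 0)
U(-47, 34) - 3734 = 0 - 3734 = -3734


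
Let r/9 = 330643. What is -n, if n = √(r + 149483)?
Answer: -√3125270 ≈ -1767.8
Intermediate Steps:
r = 2975787 (r = 9*330643 = 2975787)
n = √3125270 (n = √(2975787 + 149483) = √3125270 ≈ 1767.8)
-n = -√3125270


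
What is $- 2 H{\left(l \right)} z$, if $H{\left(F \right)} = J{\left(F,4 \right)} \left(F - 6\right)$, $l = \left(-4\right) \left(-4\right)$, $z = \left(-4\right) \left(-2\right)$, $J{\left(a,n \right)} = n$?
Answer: $-640$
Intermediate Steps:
$z = 8$
$l = 16$
$H{\left(F \right)} = -24 + 4 F$ ($H{\left(F \right)} = 4 \left(F - 6\right) = 4 \left(-6 + F\right) = -24 + 4 F$)
$- 2 H{\left(l \right)} z = - 2 \left(-24 + 4 \cdot 16\right) 8 = - 2 \left(-24 + 64\right) 8 = \left(-2\right) 40 \cdot 8 = \left(-80\right) 8 = -640$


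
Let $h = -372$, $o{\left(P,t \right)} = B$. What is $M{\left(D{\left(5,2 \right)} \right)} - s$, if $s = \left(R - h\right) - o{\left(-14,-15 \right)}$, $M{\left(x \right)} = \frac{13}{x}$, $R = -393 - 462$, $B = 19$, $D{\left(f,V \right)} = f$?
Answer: $\frac{2523}{5} \approx 504.6$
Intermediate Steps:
$o{\left(P,t \right)} = 19$
$R = -855$ ($R = -393 - 462 = -855$)
$s = -502$ ($s = \left(-855 - -372\right) - 19 = \left(-855 + 372\right) - 19 = -483 - 19 = -502$)
$M{\left(D{\left(5,2 \right)} \right)} - s = \frac{13}{5} - -502 = 13 \cdot \frac{1}{5} + 502 = \frac{13}{5} + 502 = \frac{2523}{5}$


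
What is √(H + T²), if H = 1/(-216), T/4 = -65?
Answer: √87609594/36 ≈ 260.00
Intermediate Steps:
T = -260 (T = 4*(-65) = -260)
H = -1/216 ≈ -0.0046296
√(H + T²) = √(-1/216 + (-260)²) = √(-1/216 + 67600) = √(14601599/216) = √87609594/36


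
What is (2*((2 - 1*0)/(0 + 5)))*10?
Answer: 8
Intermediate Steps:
(2*((2 - 1*0)/(0 + 5)))*10 = (2*((2 + 0)/5))*10 = (2*(2*(⅕)))*10 = (2*(⅖))*10 = (⅘)*10 = 8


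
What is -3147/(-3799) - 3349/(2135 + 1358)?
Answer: -1730380/13269907 ≈ -0.13040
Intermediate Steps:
-3147/(-3799) - 3349/(2135 + 1358) = -3147*(-1/3799) - 3349/3493 = 3147/3799 - 3349*1/3493 = 3147/3799 - 3349/3493 = -1730380/13269907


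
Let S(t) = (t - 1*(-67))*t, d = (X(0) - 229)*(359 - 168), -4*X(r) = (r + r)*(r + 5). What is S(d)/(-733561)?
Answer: -1910169608/733561 ≈ -2604.0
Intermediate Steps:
X(r) = -r*(5 + r)/2 (X(r) = -(r + r)*(r + 5)/4 = -2*r*(5 + r)/4 = -r*(5 + r)/2)
d = -43739 (d = (-½*0*(5 + 0) - 229)*(359 - 168) = (-½*0*5 - 229)*191 = (0 - 229)*191 = -229*191 = -43739)
S(t) = t*(67 + t) (S(t) = (t + 67)*t = (67 + t)*t = t*(67 + t))
S(d)/(-733561) = -43739*(67 - 43739)/(-733561) = -43739*(-43672)*(-1/733561) = 1910169608*(-1/733561) = -1910169608/733561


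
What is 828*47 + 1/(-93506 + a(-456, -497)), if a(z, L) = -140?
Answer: 3644327735/93646 ≈ 38916.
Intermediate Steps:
828*47 + 1/(-93506 + a(-456, -497)) = 828*47 + 1/(-93506 - 140) = 38916 + 1/(-93646) = 38916 - 1/93646 = 3644327735/93646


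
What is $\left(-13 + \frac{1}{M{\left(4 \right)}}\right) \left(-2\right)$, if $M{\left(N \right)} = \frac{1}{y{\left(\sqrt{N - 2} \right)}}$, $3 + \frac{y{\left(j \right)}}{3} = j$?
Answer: $44 - 6 \sqrt{2} \approx 35.515$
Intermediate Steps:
$y{\left(j \right)} = -9 + 3 j$
$M{\left(N \right)} = \frac{1}{-9 + 3 \sqrt{-2 + N}}$ ($M{\left(N \right)} = \frac{1}{-9 + 3 \sqrt{N - 2}} = \frac{1}{-9 + 3 \sqrt{-2 + N}}$)
$\left(-13 + \frac{1}{M{\left(4 \right)}}\right) \left(-2\right) = \left(-13 + \frac{1}{\frac{1}{3} \frac{1}{-3 + \sqrt{-2 + 4}}}\right) \left(-2\right) = \left(-13 + \frac{1}{\frac{1}{3} \frac{1}{-3 + \sqrt{2}}}\right) \left(-2\right) = \left(-13 - \left(9 - 3 \sqrt{2}\right)\right) \left(-2\right) = \left(-22 + 3 \sqrt{2}\right) \left(-2\right) = 44 - 6 \sqrt{2}$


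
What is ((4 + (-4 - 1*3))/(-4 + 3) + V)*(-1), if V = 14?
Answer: -17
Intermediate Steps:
((4 + (-4 - 1*3))/(-4 + 3) + V)*(-1) = ((4 + (-4 - 1*3))/(-4 + 3) + 14)*(-1) = ((4 + (-4 - 3))/(-1) + 14)*(-1) = ((4 - 7)*(-1) + 14)*(-1) = (-3*(-1) + 14)*(-1) = (3 + 14)*(-1) = 17*(-1) = -17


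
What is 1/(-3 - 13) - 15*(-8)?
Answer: 1919/16 ≈ 119.94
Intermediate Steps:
1/(-3 - 13) - 15*(-8) = 1/(-16) + 120 = -1/16 + 120 = 1919/16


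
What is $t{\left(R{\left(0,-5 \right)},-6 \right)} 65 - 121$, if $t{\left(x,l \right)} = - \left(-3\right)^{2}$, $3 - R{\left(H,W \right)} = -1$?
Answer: $-706$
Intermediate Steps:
$R{\left(H,W \right)} = 4$ ($R{\left(H,W \right)} = 3 - -1 = 3 + 1 = 4$)
$t{\left(x,l \right)} = -9$ ($t{\left(x,l \right)} = \left(-1\right) 9 = -9$)
$t{\left(R{\left(0,-5 \right)},-6 \right)} 65 - 121 = \left(-9\right) 65 - 121 = -585 - 121 = -706$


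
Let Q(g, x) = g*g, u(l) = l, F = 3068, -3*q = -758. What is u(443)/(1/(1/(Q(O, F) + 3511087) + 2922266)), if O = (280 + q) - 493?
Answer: 40926268678961059/31613944 ≈ 1.2946e+9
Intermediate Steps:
q = 758/3 (q = -⅓*(-758) = 758/3 ≈ 252.67)
O = 119/3 (O = (280 + 758/3) - 493 = 1598/3 - 493 = 119/3 ≈ 39.667)
Q(g, x) = g²
u(443)/(1/(1/(Q(O, F) + 3511087) + 2922266)) = 443/(1/(1/((119/3)² + 3511087) + 2922266)) = 443/(1/(1/(14161/9 + 3511087) + 2922266)) = 443/(1/(1/(31613944/9) + 2922266)) = 443/(1/(9/31613944 + 2922266)) = 443/(1/(92384353677113/31613944)) = 443/(31613944/92384353677113) = 443*(92384353677113/31613944) = 40926268678961059/31613944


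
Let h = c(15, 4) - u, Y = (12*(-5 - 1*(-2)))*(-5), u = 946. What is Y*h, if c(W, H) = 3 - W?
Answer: -172440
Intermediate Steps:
Y = 180 (Y = (12*(-5 + 2))*(-5) = (12*(-3))*(-5) = -36*(-5) = 180)
h = -958 (h = (3 - 1*15) - 1*946 = (3 - 15) - 946 = -12 - 946 = -958)
Y*h = 180*(-958) = -172440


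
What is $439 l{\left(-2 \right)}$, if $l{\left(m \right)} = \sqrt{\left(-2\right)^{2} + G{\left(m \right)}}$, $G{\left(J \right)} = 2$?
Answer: $439 \sqrt{6} \approx 1075.3$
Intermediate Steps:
$l{\left(m \right)} = \sqrt{6}$ ($l{\left(m \right)} = \sqrt{\left(-2\right)^{2} + 2} = \sqrt{4 + 2} = \sqrt{6}$)
$439 l{\left(-2 \right)} = 439 \sqrt{6}$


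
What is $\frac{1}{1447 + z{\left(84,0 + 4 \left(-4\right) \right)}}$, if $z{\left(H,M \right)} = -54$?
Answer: $\frac{1}{1393} \approx 0.00071787$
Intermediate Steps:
$\frac{1}{1447 + z{\left(84,0 + 4 \left(-4\right) \right)}} = \frac{1}{1447 - 54} = \frac{1}{1393}$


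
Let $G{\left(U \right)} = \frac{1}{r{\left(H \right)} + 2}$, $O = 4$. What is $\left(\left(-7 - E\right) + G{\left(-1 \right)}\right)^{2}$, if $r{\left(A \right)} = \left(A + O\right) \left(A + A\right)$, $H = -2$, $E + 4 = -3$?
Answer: $\frac{1}{36} \approx 0.027778$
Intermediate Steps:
$E = -7$ ($E = -4 - 3 = -7$)
$r{\left(A \right)} = 2 A \left(4 + A\right)$ ($r{\left(A \right)} = \left(A + 4\right) \left(A + A\right) = \left(4 + A\right) 2 A = 2 A \left(4 + A\right)$)
$G{\left(U \right)} = - \frac{1}{6}$ ($G{\left(U \right)} = \frac{1}{2 \left(-2\right) \left(4 - 2\right) + 2} = \frac{1}{2 \left(-2\right) 2 + 2} = \frac{1}{-8 + 2} = \frac{1}{-6} = - \frac{1}{6}$)
$\left(\left(-7 - E\right) + G{\left(-1 \right)}\right)^{2} = \left(\left(-7 - -7\right) - \frac{1}{6}\right)^{2} = \left(\left(-7 + 7\right) - \frac{1}{6}\right)^{2} = \left(0 - \frac{1}{6}\right)^{2} = \left(- \frac{1}{6}\right)^{2} = \frac{1}{36}$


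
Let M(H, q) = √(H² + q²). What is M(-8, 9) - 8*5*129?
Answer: -5160 + √145 ≈ -5148.0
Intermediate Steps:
M(-8, 9) - 8*5*129 = √((-8)² + 9²) - 8*5*129 = √(64 + 81) - 40*129 = √145 - 5160 = -5160 + √145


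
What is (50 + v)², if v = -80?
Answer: 900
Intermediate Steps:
(50 + v)² = (50 - 80)² = (-30)² = 900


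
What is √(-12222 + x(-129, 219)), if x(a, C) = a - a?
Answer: 3*I*√1358 ≈ 110.55*I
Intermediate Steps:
x(a, C) = 0
√(-12222 + x(-129, 219)) = √(-12222 + 0) = √(-12222) = 3*I*√1358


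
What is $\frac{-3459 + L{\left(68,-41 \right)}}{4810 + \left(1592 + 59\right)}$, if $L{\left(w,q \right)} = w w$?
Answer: $\frac{1165}{6461} \approx 0.18031$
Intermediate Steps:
$L{\left(w,q \right)} = w^{2}$
$\frac{-3459 + L{\left(68,-41 \right)}}{4810 + \left(1592 + 59\right)} = \frac{-3459 + 68^{2}}{4810 + \left(1592 + 59\right)} = \frac{-3459 + 4624}{4810 + 1651} = \frac{1165}{6461}$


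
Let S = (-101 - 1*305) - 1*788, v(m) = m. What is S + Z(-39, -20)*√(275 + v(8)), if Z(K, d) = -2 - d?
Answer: -1194 + 18*√283 ≈ -891.19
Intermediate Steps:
S = -1194 (S = (-101 - 305) - 788 = -406 - 788 = -1194)
S + Z(-39, -20)*√(275 + v(8)) = -1194 + (-2 - 1*(-20))*√(275 + 8) = -1194 + (-2 + 20)*√283 = -1194 + 18*√283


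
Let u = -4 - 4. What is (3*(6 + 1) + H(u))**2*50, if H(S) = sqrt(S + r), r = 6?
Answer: 21950 + 2100*I*sqrt(2) ≈ 21950.0 + 2969.8*I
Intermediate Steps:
u = -8
H(S) = sqrt(6 + S) (H(S) = sqrt(S + 6) = sqrt(6 + S))
(3*(6 + 1) + H(u))**2*50 = (3*(6 + 1) + sqrt(6 - 8))**2*50 = (3*7 + sqrt(-2))**2*50 = (21 + I*sqrt(2))**2*50 = 50*(21 + I*sqrt(2))**2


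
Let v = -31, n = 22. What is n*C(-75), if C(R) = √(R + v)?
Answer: 22*I*√106 ≈ 226.5*I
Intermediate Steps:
C(R) = √(-31 + R) (C(R) = √(R - 31) = √(-31 + R))
n*C(-75) = 22*√(-31 - 75) = 22*√(-106) = 22*(I*√106) = 22*I*√106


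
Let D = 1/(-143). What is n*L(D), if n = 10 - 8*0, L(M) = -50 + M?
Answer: -71510/143 ≈ -500.07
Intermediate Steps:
D = -1/143 ≈ -0.0069930
n = 10 (n = 10 + 0 = 10)
n*L(D) = 10*(-50 - 1/143) = 10*(-7151/143) = -71510/143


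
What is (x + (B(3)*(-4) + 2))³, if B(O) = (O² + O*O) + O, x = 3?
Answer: -493039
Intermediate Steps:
B(O) = O + 2*O² (B(O) = (O² + O²) + O = 2*O² + O = O + 2*O²)
(x + (B(3)*(-4) + 2))³ = (3 + ((3*(1 + 2*3))*(-4) + 2))³ = (3 + ((3*(1 + 6))*(-4) + 2))³ = (3 + ((3*7)*(-4) + 2))³ = (3 + (21*(-4) + 2))³ = (3 + (-84 + 2))³ = (3 - 82)³ = (-79)³ = -493039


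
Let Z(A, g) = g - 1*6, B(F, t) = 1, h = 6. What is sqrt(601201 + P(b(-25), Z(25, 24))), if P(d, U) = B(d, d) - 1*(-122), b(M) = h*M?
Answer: 2*sqrt(150331) ≈ 775.45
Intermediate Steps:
Z(A, g) = -6 + g (Z(A, g) = g - 6 = -6 + g)
b(M) = 6*M
P(d, U) = 123 (P(d, U) = 1 - 1*(-122) = 1 + 122 = 123)
sqrt(601201 + P(b(-25), Z(25, 24))) = sqrt(601201 + 123) = sqrt(601324) = 2*sqrt(150331)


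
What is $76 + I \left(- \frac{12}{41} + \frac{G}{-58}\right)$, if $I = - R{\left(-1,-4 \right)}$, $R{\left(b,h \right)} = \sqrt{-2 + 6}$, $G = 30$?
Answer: $\frac{92290}{1189} \approx 77.62$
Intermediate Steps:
$R{\left(b,h \right)} = 2$ ($R{\left(b,h \right)} = \sqrt{4} = 2$)
$I = -2$ ($I = \left(-1\right) 2 = -2$)
$76 + I \left(- \frac{12}{41} + \frac{G}{-58}\right) = 76 - 2 \left(- \frac{12}{41} + \frac{30}{-58}\right) = 76 - 2 \left(\left(-12\right) \frac{1}{41} + 30 \left(- \frac{1}{58}\right)\right) = 76 - 2 \left(- \frac{12}{41} - \frac{15}{29}\right) = 76 - - \frac{1926}{1189} = 76 + \frac{1926}{1189} = \frac{92290}{1189}$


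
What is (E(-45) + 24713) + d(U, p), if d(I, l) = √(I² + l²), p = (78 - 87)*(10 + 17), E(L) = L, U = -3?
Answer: 24668 + 3*√6562 ≈ 24911.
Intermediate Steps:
p = -243 (p = -9*27 = -243)
(E(-45) + 24713) + d(U, p) = (-45 + 24713) + √((-3)² + (-243)²) = 24668 + √(9 + 59049) = 24668 + √59058 = 24668 + 3*√6562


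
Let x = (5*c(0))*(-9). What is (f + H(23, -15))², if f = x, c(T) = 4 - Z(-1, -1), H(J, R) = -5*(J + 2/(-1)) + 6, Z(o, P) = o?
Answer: 104976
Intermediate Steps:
H(J, R) = 16 - 5*J (H(J, R) = -5*(J + 2*(-1)) + 6 = -5*(J - 2) + 6 = -5*(-2 + J) + 6 = (10 - 5*J) + 6 = 16 - 5*J)
c(T) = 5 (c(T) = 4 - 1*(-1) = 4 + 1 = 5)
x = -225 (x = (5*5)*(-9) = 25*(-9) = -225)
f = -225
(f + H(23, -15))² = (-225 + (16 - 5*23))² = (-225 + (16 - 115))² = (-225 - 99)² = (-324)² = 104976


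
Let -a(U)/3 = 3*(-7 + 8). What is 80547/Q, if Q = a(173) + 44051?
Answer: 80547/44042 ≈ 1.8289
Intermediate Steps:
a(U) = -9 (a(U) = -9*(-7 + 8) = -9)
Q = 44042 (Q = -9 + 44051 = 44042)
80547/Q = 80547/44042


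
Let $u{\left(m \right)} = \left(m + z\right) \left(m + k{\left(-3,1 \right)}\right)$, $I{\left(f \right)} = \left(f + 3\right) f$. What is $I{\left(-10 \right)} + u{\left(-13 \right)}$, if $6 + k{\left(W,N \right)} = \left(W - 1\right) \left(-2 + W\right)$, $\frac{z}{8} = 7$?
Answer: $113$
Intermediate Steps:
$z = 56$ ($z = 8 \cdot 7 = 56$)
$k{\left(W,N \right)} = -6 + \left(-1 + W\right) \left(-2 + W\right)$ ($k{\left(W,N \right)} = -6 + \left(W - 1\right) \left(-2 + W\right) = -6 + \left(-1 + W\right) \left(-2 + W\right)$)
$I{\left(f \right)} = f \left(3 + f\right)$ ($I{\left(f \right)} = \left(3 + f\right) f = f \left(3 + f\right)$)
$u{\left(m \right)} = \left(14 + m\right) \left(56 + m\right)$ ($u{\left(m \right)} = \left(m + 56\right) \left(m - \left(-5 - 9\right)\right) = \left(56 + m\right) \left(m + \left(-4 + 9 + 9\right)\right) = \left(56 + m\right) \left(m + 14\right) = \left(56 + m\right) \left(14 + m\right) = \left(14 + m\right) \left(56 + m\right)$)
$I{\left(-10 \right)} + u{\left(-13 \right)} = - 10 \left(3 - 10\right) + \left(784 + \left(-13\right)^{2} + 70 \left(-13\right)\right) = \left(-10\right) \left(-7\right) + \left(784 + 169 - 910\right) = 70 + 43 = 113$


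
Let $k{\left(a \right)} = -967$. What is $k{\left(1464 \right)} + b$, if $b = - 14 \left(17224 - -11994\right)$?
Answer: $-410019$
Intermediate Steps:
$b = -409052$ ($b = - 14 \left(17224 + 11994\right) = \left(-14\right) 29218 = -409052$)
$k{\left(1464 \right)} + b = -967 - 409052 = -410019$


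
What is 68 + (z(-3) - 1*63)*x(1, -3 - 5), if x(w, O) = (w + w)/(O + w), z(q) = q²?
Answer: 584/7 ≈ 83.429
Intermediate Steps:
x(w, O) = 2*w/(O + w) (x(w, O) = (2*w)/(O + w) = 2*w/(O + w))
68 + (z(-3) - 1*63)*x(1, -3 - 5) = 68 + ((-3)² - 1*63)*(2*1/((-3 - 5) + 1)) = 68 + (9 - 63)*(2*1/(-8 + 1)) = 68 - 108/(-7) = 68 - 108*(-1)/7 = 68 - 54*(-2/7) = 68 + 108/7 = 584/7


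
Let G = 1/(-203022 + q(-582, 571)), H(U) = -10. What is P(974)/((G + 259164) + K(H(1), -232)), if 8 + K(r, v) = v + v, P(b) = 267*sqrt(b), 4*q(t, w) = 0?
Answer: 54206874*sqrt(974)/52520167223 ≈ 0.032211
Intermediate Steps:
q(t, w) = 0 (q(t, w) = (1/4)*0 = 0)
K(r, v) = -8 + 2*v (K(r, v) = -8 + (v + v) = -8 + 2*v)
G = -1/203022 (G = 1/(-203022 + 0) = 1/(-203022) = -1/203022 ≈ -4.9256e-6)
P(974)/((G + 259164) + K(H(1), -232)) = (267*sqrt(974))/((-1/203022 + 259164) + (-8 + 2*(-232))) = (267*sqrt(974))/(52615993607/203022 + (-8 - 464)) = (267*sqrt(974))/(52615993607/203022 - 472) = (267*sqrt(974))/(52520167223/203022) = (267*sqrt(974))*(203022/52520167223) = 54206874*sqrt(974)/52520167223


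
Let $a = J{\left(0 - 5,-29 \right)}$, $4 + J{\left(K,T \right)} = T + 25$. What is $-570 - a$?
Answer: $-562$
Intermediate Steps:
$J{\left(K,T \right)} = 21 + T$ ($J{\left(K,T \right)} = -4 + \left(T + 25\right) = -4 + \left(25 + T\right) = 21 + T$)
$a = -8$ ($a = 21 - 29 = -8$)
$-570 - a = -570 - -8 = -570 + 8 = -562$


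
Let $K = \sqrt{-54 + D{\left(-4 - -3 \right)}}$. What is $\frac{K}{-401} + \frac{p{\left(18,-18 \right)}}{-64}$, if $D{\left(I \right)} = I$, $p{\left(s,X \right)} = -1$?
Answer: $\frac{1}{64} - \frac{i \sqrt{55}}{401} \approx 0.015625 - 0.018494 i$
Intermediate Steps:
$K = i \sqrt{55}$ ($K = \sqrt{-54 - 1} = \sqrt{-55} = i \sqrt{55} \approx 7.4162 i$)
$\frac{K}{-401} + \frac{p{\left(18,-18 \right)}}{-64} = \frac{i \sqrt{55}}{-401} - \frac{1}{-64} = i \sqrt{55} \left(- \frac{1}{401}\right) - - \frac{1}{64} = - \frac{i \sqrt{55}}{401} + \frac{1}{64} = \frac{1}{64} - \frac{i \sqrt{55}}{401}$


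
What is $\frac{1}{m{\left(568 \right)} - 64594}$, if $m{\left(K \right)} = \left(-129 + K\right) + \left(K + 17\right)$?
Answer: $- \frac{1}{63570} \approx -1.5731 \cdot 10^{-5}$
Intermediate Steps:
$m{\left(K \right)} = -112 + 2 K$ ($m{\left(K \right)} = \left(-129 + K\right) + \left(17 + K\right) = -112 + 2 K$)
$\frac{1}{m{\left(568 \right)} - 64594} = \frac{1}{\left(-112 + 2 \cdot 568\right) - 64594} = \frac{1}{\left(-112 + 1136\right) - 64594} = \frac{1}{1024 - 64594} = \frac{1}{-63570} = - \frac{1}{63570}$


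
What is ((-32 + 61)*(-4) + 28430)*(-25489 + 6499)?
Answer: -537682860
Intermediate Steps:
((-32 + 61)*(-4) + 28430)*(-25489 + 6499) = (29*(-4) + 28430)*(-18990) = (-116 + 28430)*(-18990) = 28314*(-18990) = -537682860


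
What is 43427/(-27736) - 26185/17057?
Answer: -1467001499/473092952 ≈ -3.1009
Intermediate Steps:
43427/(-27736) - 26185/17057 = 43427*(-1/27736) - 26185*1/17057 = -43427/27736 - 26185/17057 = -1467001499/473092952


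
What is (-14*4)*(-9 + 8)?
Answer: 56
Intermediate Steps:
(-14*4)*(-9 + 8) = -56*(-1) = 56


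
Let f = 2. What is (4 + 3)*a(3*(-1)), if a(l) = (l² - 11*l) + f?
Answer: 308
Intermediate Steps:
a(l) = 2 + l² - 11*l (a(l) = (l² - 11*l) + 2 = 2 + l² - 11*l)
(4 + 3)*a(3*(-1)) = (4 + 3)*(2 + (3*(-1))² - 33*(-1)) = 7*(2 + (-3)² - 11*(-3)) = 7*(2 + 9 + 33) = 7*44 = 308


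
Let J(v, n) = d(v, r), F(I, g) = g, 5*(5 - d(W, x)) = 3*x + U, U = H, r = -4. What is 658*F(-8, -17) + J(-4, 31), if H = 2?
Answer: -11179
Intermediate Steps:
U = 2
d(W, x) = 23/5 - 3*x/5 (d(W, x) = 5 - (3*x + 2)/5 = 5 - (2 + 3*x)/5 = 5 + (-⅖ - 3*x/5) = 23/5 - 3*x/5)
J(v, n) = 7 (J(v, n) = 23/5 - ⅗*(-4) = 23/5 + 12/5 = 7)
658*F(-8, -17) + J(-4, 31) = 658*(-17) + 7 = -11186 + 7 = -11179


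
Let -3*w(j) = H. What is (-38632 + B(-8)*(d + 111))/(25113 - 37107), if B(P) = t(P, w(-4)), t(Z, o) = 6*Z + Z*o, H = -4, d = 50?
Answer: 72116/17991 ≈ 4.0084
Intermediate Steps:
w(j) = 4/3 (w(j) = -⅓*(-4) = 4/3)
B(P) = 22*P/3 (B(P) = P*(6 + 4/3) = P*(22/3) = 22*P/3)
(-38632 + B(-8)*(d + 111))/(25113 - 37107) = (-38632 + ((22/3)*(-8))*(50 + 111))/(25113 - 37107) = (-38632 - 176/3*161)/(-11994) = (-38632 - 28336/3)*(-1/11994) = -144232/3*(-1/11994) = 72116/17991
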